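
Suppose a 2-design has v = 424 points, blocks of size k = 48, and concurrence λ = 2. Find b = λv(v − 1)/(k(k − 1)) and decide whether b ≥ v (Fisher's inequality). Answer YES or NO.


r = λ(v − 1)/(k − 1) = 2·423/47 = 18.
b = vr/k = 424·18/48 = 159.
Fisher's inequality: b ≥ v ⇔ 159 ≥ 424? NO.

NO


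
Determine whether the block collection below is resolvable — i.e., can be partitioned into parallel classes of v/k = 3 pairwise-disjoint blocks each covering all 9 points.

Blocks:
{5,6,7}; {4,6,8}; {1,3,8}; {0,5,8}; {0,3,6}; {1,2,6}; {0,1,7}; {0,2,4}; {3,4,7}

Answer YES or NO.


v = 9, block size k = 3, number of blocks = 9.
For resolvability, blocks must partition into parallel classes of size v/k = 3.
Total blocks must therefore be a multiple of 3: 9 = 3·3 + 0 ⇒ divisible ✓.
Consider block {4,6,8}. The only other block(s) in the collection disjoint from it are {0,1,7} — just 1 block(s). Any parallel class containing {4,6,8} would need 2 other blocks each disjoint from it, so no parallel class of size 3 can contain {4,6,8}.
Since every block must belong to some parallel class in a resolution, the collection cannot be partitioned into parallel classes.
Resolvable? NO.

NO


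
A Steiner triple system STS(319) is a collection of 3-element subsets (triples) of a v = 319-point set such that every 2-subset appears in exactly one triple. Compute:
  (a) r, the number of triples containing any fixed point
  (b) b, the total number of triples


An STS(v) is a 2-(v, 3, 1) BIBD: block size k = 3, λ = 1.
Replication: r(k − 1) = λ(v − 1) ⇒ r·2 = 319 − 1 = 318 ⇒ r = 159.
Block count: b = v(v − 1)/6 = 319·318/6 = 101442/6 = 16907.

r = 159, b = 16907.


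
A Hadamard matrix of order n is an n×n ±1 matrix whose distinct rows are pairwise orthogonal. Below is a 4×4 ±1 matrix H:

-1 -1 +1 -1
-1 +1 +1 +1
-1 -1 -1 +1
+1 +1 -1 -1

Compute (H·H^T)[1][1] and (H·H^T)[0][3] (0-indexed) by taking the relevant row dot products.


Row 0 of H: [-1, -1, 1, -1].
Row 1 of H: [-1, 1, 1, 1].
Row 3 of H: [1, 1, -1, -1].
(H·H^T)[1][1] = Σ_j H[1][j]·H[1][j] = (-1)² + (1)² + (1)² + (1)² = 1 + 1 + 1 + 1 = 4.
(H·H^T)[0][3] = Σ_j H[0][j]·H[3][j] = (-1)·(1) + (-1)·(1) + (1)·(-1) + (-1)·(-1) = -1 + -1 + -1 + 1 = -2.
Rows 0 and 3 are not orthogonal (dot product = -2 ≠ 0), so H is not a Hadamard matrix.

(1,1) entry = 4; (0,3) entry = -2.


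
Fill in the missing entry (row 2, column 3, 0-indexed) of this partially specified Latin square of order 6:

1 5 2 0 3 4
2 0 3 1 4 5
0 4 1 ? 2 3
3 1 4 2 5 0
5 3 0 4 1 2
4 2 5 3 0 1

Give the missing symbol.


Row 2 contains symbols [0, 1, 2, 3, 4] — missing [5].
Column 3 contains symbols [0, 1, 2, 3, 4] — missing [5].
The missing symbol must appear in both missing sets; intersection = [5].
Therefore the hidden value is 5.

Missing value = 5.


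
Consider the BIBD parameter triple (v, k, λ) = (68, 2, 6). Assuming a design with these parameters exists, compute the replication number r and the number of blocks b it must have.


Any 2-(v, k, λ) BIBD satisfies two necessary conditions:
  (i)  Each point sits in r blocks, and counting incidences through any fixed point gives r(k − 1) = λ(v − 1), so r = λ(v − 1)/(k − 1).
  (ii) Total incidences bk = vr, so b = vr/k.
Step 1: r = λ(v − 1)/(k − 1) = 6·(68 − 1)/(2 − 1) = 6·67/1 = 402/1 = 402.
Step 2: b = vr/k = 68·402/2 = 27336/2 = 13668.
Check integrality: r = 402 ∈ Z ✓, b = 13668 ∈ Z ✓.
(These identities are necessary conditions: they determine r and b for any design with these parameters, but do not by themselves prove that one exists.)

r = 402, b = 13668.


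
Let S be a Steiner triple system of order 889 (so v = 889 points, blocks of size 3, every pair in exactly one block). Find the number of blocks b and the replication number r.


An STS(v) is a 2-(v, 3, 1) BIBD: block size k = 3, λ = 1.
Replication: r(k − 1) = λ(v − 1) ⇒ r·2 = 889 − 1 = 888 ⇒ r = 444.
Block count: bk = vr ⇒ b·3 = 889·444 = 394716 ⇒ b = 131572.

r = 444, b = 131572.


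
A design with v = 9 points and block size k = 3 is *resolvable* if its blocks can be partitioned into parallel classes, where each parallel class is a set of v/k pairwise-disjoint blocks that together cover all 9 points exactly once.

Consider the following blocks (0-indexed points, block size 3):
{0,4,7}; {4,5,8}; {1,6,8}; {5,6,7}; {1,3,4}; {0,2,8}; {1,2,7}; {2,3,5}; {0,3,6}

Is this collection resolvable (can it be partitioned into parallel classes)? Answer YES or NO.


v = 9, block size k = 3, number of blocks = 9.
For resolvability, blocks must partition into parallel classes of size v/k = 3.
Total blocks must therefore be a multiple of 3: 9 = 3·3 + 0 ⇒ divisible ✓.
Greedy packing gives 3 candidate class(es). Each should be a full parallel class (size 3, covers all 9 points).
  Class 1 (3 blocks): {0,4,7}; {1,6,8}; {2,3,5}. Points covered: [0, 1, 2, 3, 4, 5, 6, 7, 8].
  Class 2 (3 blocks): {4,5,8}; {1,2,7}; {0,3,6}. Points covered: [0, 1, 2, 3, 4, 5, 6, 7, 8].
  Class 3 (3 blocks): {5,6,7}; {1,3,4}; {0,2,8}. Points covered: [0, 1, 2, 3, 4, 5, 6, 7, 8].
All classes full (size 3)? YES. All classes cover every point? YES.
Resolvable? YES.

YES


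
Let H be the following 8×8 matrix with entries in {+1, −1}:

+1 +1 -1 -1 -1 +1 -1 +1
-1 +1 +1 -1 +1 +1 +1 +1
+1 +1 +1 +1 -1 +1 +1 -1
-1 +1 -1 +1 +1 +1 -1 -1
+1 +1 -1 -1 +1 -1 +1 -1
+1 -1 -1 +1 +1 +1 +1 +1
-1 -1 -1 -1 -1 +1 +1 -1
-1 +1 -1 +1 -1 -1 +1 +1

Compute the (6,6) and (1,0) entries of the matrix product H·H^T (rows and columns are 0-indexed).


Row 0 of H: [1, 1, -1, -1, -1, 1, -1, 1].
Row 1 of H: [-1, 1, 1, -1, 1, 1, 1, 1].
Row 6 of H: [-1, -1, -1, -1, -1, 1, 1, -1].
(H·H^T)[6][6] = Σ_j H[6][j]·H[6][j] = (-1)² + (-1)² + (-1)² + (-1)² + (-1)² + (1)² + (1)² + (-1)² = 1 + 1 + 1 + 1 + 1 + 1 + 1 + 1 = 8.
(H·H^T)[1][0] = Σ_j H[1][j]·H[0][j] = (-1)·(1) + (1)·(1) + (1)·(-1) + (-1)·(-1) + (1)·(-1) + (1)·(1) + (1)·(-1) + (1)·(1) = -1 + 1 + -1 + 1 + -1 + 1 + -1 + 1 = 0.
So rows 1 and 0 are orthogonal; the diagonal entry equals n = 8.

(6,6) entry = 8; (1,0) entry = 0.


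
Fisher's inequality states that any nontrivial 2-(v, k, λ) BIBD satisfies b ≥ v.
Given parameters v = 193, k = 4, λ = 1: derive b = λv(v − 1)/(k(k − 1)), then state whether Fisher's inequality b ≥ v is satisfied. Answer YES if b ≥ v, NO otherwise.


r = λ(v − 1)/(k − 1) = 1·192/3 = 64.
b = vr/k = 193·64/4 = 3088.
Fisher's inequality: b ≥ v ⇔ 3088 ≥ 193? YES.

YES


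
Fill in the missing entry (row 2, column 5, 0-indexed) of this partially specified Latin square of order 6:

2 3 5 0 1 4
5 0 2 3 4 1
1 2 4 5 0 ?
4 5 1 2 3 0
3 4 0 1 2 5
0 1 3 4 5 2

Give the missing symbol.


Row 2 contains symbols [0, 1, 2, 4, 5] — missing [3].
Column 5 contains symbols [0, 1, 2, 4, 5] — missing [3].
The missing symbol must appear in both missing sets; intersection = [3].
Therefore the hidden value is 3.

Missing value = 3.


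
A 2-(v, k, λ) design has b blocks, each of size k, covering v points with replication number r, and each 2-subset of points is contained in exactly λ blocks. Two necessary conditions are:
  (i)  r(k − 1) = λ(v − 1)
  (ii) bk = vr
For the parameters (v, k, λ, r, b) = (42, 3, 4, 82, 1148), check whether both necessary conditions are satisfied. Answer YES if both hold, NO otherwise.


Condition (i): r(k − 1) = 82·2 = 164; λ(v − 1) = 4·41 = 164. Match? YES.
Condition (ii): bk = 1148·3 = 3444; vr = 42·82 = 3444. Match? YES.
Both conditions hold? YES.

YES


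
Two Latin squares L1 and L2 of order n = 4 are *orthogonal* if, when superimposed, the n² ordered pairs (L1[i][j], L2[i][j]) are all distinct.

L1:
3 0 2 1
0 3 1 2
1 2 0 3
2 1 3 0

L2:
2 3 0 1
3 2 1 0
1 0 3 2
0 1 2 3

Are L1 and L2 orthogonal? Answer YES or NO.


Form the n² = 16 superimposed pairs (L1[i][j], L2[i][j]), row by row (rows and columns indexed from 0):
row 0: (3,2) (0,3) (2,0) (1,1)
row 1: (0,3) (3,2) (1,1) (2,0)
row 2: (1,1) (2,0) (0,3) (3,2)
row 3: (2,0) (1,1) (3,2) (0,3)
Orthogonality requires all 16 pairs distinct.
But the pair (0,3) repeats: cell (0,1) has L1 = 0, L2 = 3, and cell (1,0) has L1 = 0, L2 = 3.
A repeated pair means some other pair never occurs (only 4 distinct pairs out of 16), so the squares are not orthogonal.
Conclusion: NO.

NO


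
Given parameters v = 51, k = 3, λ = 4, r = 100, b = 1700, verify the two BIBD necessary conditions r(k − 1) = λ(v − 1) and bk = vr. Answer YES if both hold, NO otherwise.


Condition (i): r(k − 1) = 100·2 = 200; λ(v − 1) = 4·50 = 200. Match? YES.
Condition (ii): bk = 1700·3 = 5100; vr = 51·100 = 5100. Match? YES.
Both conditions hold? YES.

YES


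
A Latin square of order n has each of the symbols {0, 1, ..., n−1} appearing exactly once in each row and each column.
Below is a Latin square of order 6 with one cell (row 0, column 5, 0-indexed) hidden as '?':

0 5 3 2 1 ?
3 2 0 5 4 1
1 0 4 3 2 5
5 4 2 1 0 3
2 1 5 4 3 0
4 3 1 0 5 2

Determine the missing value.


Row 0 contains symbols [0, 1, 2, 3, 5] — missing [4].
Column 5 contains symbols [0, 1, 2, 3, 5] — missing [4].
The missing symbol must appear in both missing sets; intersection = [4].
Therefore the hidden value is 4.

Missing value = 4.


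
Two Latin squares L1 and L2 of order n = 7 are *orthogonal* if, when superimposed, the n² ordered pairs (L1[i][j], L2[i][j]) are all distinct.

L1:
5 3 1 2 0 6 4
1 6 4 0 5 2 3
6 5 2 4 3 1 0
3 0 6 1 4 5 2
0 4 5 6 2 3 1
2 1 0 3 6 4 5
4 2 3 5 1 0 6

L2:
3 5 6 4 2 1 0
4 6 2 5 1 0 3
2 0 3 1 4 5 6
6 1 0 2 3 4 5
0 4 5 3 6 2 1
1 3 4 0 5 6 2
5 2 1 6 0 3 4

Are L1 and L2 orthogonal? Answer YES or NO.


Form the n² = 49 superimposed pairs (L1[i][j], L2[i][j]), row by row (rows and columns indexed from 0):
row 0: (5,3) (3,5) (1,6) (2,4) (0,2) (6,1) (4,0)
row 1: (1,4) (6,6) (4,2) (0,5) (5,1) (2,0) (3,3)
row 2: (6,2) (5,0) (2,3) (4,1) (3,4) (1,5) (0,6)
row 3: (3,6) (0,1) (6,0) (1,2) (4,3) (5,4) (2,5)
row 4: (0,0) (4,4) (5,5) (6,3) (2,6) (3,2) (1,1)
row 5: (2,1) (1,3) (0,4) (3,0) (6,5) (4,6) (5,2)
row 6: (4,5) (2,2) (3,1) (5,6) (1,0) (0,3) (6,4)
Orthogonality requires all 49 pairs distinct.
Check by first coordinate: for each symbol s of L1, list the L2 entries in the n cells where L1 = s; they must all differ.
  L1 = 0: L2 entries (in reading order) 2, 5, 6, 1, 0, 4, 3 — all 7 distinct ✓
  L1 = 1: L2 entries (in reading order) 6, 4, 5, 2, 1, 3, 0 — all 7 distinct ✓
  L1 = 2: L2 entries (in reading order) 4, 0, 3, 5, 6, 1, 2 — all 7 distinct ✓
  L1 = 3: L2 entries (in reading order) 5, 3, 4, 6, 2, 0, 1 — all 7 distinct ✓
  L1 = 4: L2 entries (in reading order) 0, 2, 1, 3, 4, 6, 5 — all 7 distinct ✓
  L1 = 5: L2 entries (in reading order) 3, 1, 0, 4, 5, 2, 6 — all 7 distinct ✓
  L1 = 6: L2 entries (in reading order) 1, 6, 2, 0, 3, 5, 4 — all 7 distinct ✓
Every symbol of L1 meets every symbol of L2 exactly once, so all 49 pairs are distinct (49 of 49).
Conclusion: YES.

YES


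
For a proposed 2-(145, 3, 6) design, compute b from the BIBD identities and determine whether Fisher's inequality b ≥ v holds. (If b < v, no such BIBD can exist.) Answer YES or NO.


r = λ(v − 1)/(k − 1) = 6·144/2 = 432.
b = vr/k = 145·432/3 = 20880.
Fisher's inequality: b ≥ v ⇔ 20880 ≥ 145? YES.

YES


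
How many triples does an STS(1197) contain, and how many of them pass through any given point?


An STS(v) is a 2-(v, 3, 1) BIBD: block size k = 3, λ = 1.
Replication: r(k − 1) = λ(v − 1) ⇒ r·2 = 1197 − 1 = 1196 ⇒ r = 598.
Block count: bk = vr ⇒ b·3 = 1197·598 = 715806 ⇒ b = 238602.

r = 598, b = 238602.


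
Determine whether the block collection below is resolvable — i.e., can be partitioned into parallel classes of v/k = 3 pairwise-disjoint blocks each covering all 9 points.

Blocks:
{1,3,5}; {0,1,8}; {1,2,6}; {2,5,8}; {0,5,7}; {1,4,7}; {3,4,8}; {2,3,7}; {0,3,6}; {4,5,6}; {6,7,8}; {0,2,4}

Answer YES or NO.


v = 9, block size k = 3, number of blocks = 12.
For resolvability, blocks must partition into parallel classes of size v/k = 3.
Total blocks must therefore be a multiple of 3: 12 = 3·4 + 0 ⇒ divisible ✓.
Greedy packing gives 4 candidate class(es). Each should be a full parallel class (size 3, covers all 9 points).
  Class 1 (3 blocks): {1,3,5}; {6,7,8}; {0,2,4}. Points covered: [0, 1, 2, 3, 4, 5, 6, 7, 8].
  Class 2 (3 blocks): {0,1,8}; {2,3,7}; {4,5,6}. Points covered: [0, 1, 2, 3, 4, 5, 6, 7, 8].
  Class 3 (3 blocks): {1,2,6}; {0,5,7}; {3,4,8}. Points covered: [0, 1, 2, 3, 4, 5, 6, 7, 8].
  Class 4 (3 blocks): {2,5,8}; {1,4,7}; {0,3,6}. Points covered: [0, 1, 2, 3, 4, 5, 6, 7, 8].
All classes full (size 3)? YES. All classes cover every point? YES.
Resolvable? YES.

YES


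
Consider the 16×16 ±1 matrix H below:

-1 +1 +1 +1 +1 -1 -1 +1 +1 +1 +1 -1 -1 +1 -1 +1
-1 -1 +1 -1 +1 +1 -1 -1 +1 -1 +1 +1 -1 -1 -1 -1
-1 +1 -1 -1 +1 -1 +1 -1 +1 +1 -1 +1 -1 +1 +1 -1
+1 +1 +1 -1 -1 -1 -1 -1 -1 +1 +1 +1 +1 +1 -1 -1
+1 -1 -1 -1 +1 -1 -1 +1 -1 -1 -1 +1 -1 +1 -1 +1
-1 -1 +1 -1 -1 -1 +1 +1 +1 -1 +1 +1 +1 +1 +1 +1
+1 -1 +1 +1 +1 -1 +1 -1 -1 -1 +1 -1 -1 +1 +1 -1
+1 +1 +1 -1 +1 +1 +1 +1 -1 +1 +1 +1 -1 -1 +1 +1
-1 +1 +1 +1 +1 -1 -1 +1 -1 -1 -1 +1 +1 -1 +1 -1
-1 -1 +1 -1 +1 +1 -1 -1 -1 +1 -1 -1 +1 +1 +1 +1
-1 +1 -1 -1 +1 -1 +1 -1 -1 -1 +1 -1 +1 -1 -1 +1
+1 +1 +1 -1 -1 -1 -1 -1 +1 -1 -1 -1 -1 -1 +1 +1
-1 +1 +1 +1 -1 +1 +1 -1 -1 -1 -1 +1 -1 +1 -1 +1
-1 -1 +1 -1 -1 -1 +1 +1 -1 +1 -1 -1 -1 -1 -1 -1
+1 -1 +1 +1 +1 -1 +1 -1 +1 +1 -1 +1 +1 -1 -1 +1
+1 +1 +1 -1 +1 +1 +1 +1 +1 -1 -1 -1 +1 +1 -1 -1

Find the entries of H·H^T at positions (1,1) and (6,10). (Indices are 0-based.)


Row 1 of H: [-1, -1, 1, -1, 1, 1, -1, -1, 1, -1, 1, 1, -1, -1, -1, -1].
Row 6 of H: [1, -1, 1, 1, 1, -1, 1, -1, -1, -1, 1, -1, -1, 1, 1, -1].
Row 10 of H: [-1, 1, -1, -1, 1, -1, 1, -1, -1, -1, 1, -1, 1, -1, -1, 1].
(H·H^T)[1][1] = Σ_j H[1][j]·H[1][j] = (-1)² + (-1)² + (1)² + (-1)² + (1)² + (1)² + (-1)² + (-1)² + (1)² + (-1)² + (1)² + (1)² + (-1)² + (-1)² + (-1)² + (-1)² = 1 + 1 + 1 + 1 + 1 + 1 + 1 + 1 + 1 + 1 + 1 + 1 + 1 + 1 + 1 + 1 = 16.
(H·H^T)[6][10] = Σ_j H[6][j]·H[10][j] = (1)·(-1) + (-1)·(1) + (1)·(-1) + (1)·(-1) + (1)·(1) + (-1)·(-1) + (1)·(1) + (-1)·(-1) + (-1)·(-1) + (-1)·(-1) + (1)·(1) + (-1)·(-1) + (-1)·(1) + (1)·(-1) + (1)·(-1) + (-1)·(1) = -1 + -1 + -1 + -1 + 1 + 1 + 1 + 1 + 1 + 1 + 1 + 1 + -1 + -1 + -1 + -1 = 0.
So rows 6 and 10 are orthogonal; the diagonal entry equals n = 16.

(1,1) entry = 16; (6,10) entry = 0.


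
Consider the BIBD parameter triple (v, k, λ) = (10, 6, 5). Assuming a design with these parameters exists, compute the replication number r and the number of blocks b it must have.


Any 2-(v, k, λ) BIBD satisfies two necessary conditions:
  (i)  Each point sits in r blocks, and counting incidences through any fixed point gives r(k − 1) = λ(v − 1), so r = λ(v − 1)/(k − 1).
  (ii) Total incidences bk = vr, so b = vr/k.
Step 1: r = λ(v − 1)/(k − 1) = 5·(10 − 1)/(6 − 1) = 5·9/5 = 45/5 = 9.
Step 2: b = vr/k = 10·9/6 = 90/6 = 15.
Check integrality: r = 9 ∈ Z ✓, b = 15 ∈ Z ✓.
(These identities are necessary conditions: they determine r and b for any design with these parameters, but do not by themselves prove that one exists.)

r = 9, b = 15.


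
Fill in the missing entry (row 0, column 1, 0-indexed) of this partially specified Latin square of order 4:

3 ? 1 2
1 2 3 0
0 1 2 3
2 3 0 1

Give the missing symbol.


Row 0 contains symbols [1, 2, 3] — missing [0].
Column 1 contains symbols [1, 2, 3] — missing [0].
The missing symbol must appear in both missing sets; intersection = [0].
Therefore the hidden value is 0.

Missing value = 0.


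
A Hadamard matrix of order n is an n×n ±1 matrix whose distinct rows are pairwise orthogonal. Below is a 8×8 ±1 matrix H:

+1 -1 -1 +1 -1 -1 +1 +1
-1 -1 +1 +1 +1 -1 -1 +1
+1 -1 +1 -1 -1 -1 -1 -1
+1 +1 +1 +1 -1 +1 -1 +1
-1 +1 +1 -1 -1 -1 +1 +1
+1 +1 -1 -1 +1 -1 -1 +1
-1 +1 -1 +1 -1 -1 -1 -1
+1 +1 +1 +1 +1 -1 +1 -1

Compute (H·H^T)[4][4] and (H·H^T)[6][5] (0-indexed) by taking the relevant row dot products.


Row 4 of H: [-1, 1, 1, -1, -1, -1, 1, 1].
Row 5 of H: [1, 1, -1, -1, 1, -1, -1, 1].
Row 6 of H: [-1, 1, -1, 1, -1, -1, -1, -1].
(H·H^T)[4][4] = Σ_j H[4][j]·H[4][j] = (-1)² + (1)² + (1)² + (-1)² + (-1)² + (-1)² + (1)² + (1)² = 1 + 1 + 1 + 1 + 1 + 1 + 1 + 1 = 8.
(H·H^T)[6][5] = Σ_j H[6][j]·H[5][j] = (-1)·(1) + (1)·(1) + (-1)·(-1) + (1)·(-1) + (-1)·(1) + (-1)·(-1) + (-1)·(-1) + (-1)·(1) = -1 + 1 + 1 + -1 + -1 + 1 + 1 + -1 = 0.
So rows 6 and 5 are orthogonal; the diagonal entry equals n = 8.

(4,4) entry = 8; (6,5) entry = 0.


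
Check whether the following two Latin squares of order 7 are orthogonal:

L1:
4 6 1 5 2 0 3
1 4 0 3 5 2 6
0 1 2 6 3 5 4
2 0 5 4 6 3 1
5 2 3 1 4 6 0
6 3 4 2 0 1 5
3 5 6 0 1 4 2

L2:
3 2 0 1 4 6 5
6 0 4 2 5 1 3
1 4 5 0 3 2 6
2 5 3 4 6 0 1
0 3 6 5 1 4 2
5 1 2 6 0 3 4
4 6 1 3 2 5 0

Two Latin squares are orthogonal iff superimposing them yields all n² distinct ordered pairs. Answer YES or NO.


Form the n² = 49 superimposed pairs (L1[i][j], L2[i][j]), row by row (rows and columns indexed from 0):
row 0: (4,3) (6,2) (1,0) (5,1) (2,4) (0,6) (3,5)
row 1: (1,6) (4,0) (0,4) (3,2) (5,5) (2,1) (6,3)
row 2: (0,1) (1,4) (2,5) (6,0) (3,3) (5,2) (4,6)
row 3: (2,2) (0,5) (5,3) (4,4) (6,6) (3,0) (1,1)
row 4: (5,0) (2,3) (3,6) (1,5) (4,1) (6,4) (0,2)
row 5: (6,5) (3,1) (4,2) (2,6) (0,0) (1,3) (5,4)
row 6: (3,4) (5,6) (6,1) (0,3) (1,2) (4,5) (2,0)
Orthogonality requires all 49 pairs distinct.
Check by first coordinate: for each symbol s of L1, list the L2 entries in the n cells where L1 = s; they must all differ.
  L1 = 0: L2 entries (in reading order) 6, 4, 1, 5, 2, 0, 3 — all 7 distinct ✓
  L1 = 1: L2 entries (in reading order) 0, 6, 4, 1, 5, 3, 2 — all 7 distinct ✓
  L1 = 2: L2 entries (in reading order) 4, 1, 5, 2, 3, 6, 0 — all 7 distinct ✓
  L1 = 3: L2 entries (in reading order) 5, 2, 3, 0, 6, 1, 4 — all 7 distinct ✓
  L1 = 4: L2 entries (in reading order) 3, 0, 6, 4, 1, 2, 5 — all 7 distinct ✓
  L1 = 5: L2 entries (in reading order) 1, 5, 2, 3, 0, 4, 6 — all 7 distinct ✓
  L1 = 6: L2 entries (in reading order) 2, 3, 0, 6, 4, 5, 1 — all 7 distinct ✓
Every symbol of L1 meets every symbol of L2 exactly once, so all 49 pairs are distinct (49 of 49).
Conclusion: YES.

YES


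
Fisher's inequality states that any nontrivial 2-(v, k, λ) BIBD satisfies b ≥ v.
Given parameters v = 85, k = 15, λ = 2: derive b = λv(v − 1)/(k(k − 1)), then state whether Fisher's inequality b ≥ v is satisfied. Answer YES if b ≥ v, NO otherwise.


b = λv(v − 1)/(k(k − 1)) = 2·85·84/(15·14) = 14280/210 = 68.
Compare with v = 85: b < v, so Fisher's inequality fails.

NO


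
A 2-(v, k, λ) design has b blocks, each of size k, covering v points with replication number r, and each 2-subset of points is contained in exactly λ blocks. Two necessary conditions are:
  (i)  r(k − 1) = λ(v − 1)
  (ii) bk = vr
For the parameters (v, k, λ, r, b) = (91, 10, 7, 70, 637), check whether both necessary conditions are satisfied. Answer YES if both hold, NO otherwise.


Condition (i): r(k − 1) = 70·9 = 630; λ(v − 1) = 7·90 = 630. Match? YES.
Condition (ii): bk = 637·10 = 6370; vr = 91·70 = 6370. Match? YES.
Both conditions hold? YES.

YES


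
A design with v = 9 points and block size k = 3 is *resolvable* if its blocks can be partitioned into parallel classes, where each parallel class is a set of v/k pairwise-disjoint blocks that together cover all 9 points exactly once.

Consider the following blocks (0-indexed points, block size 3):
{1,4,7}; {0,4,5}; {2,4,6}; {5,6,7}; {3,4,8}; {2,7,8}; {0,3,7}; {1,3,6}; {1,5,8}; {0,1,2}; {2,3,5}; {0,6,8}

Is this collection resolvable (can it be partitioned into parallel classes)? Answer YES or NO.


v = 9, block size k = 3, number of blocks = 12.
For resolvability, blocks must partition into parallel classes of size v/k = 3.
Total blocks must therefore be a multiple of 3: 12 = 3·4 + 0 ⇒ divisible ✓.
Greedy packing gives 4 candidate class(es). Each should be a full parallel class (size 3, covers all 9 points).
  Class 1 (3 blocks): {1,4,7}; {2,3,5}; {0,6,8}. Points covered: [0, 1, 2, 3, 4, 5, 6, 7, 8].
  Class 2 (3 blocks): {0,4,5}; {2,7,8}; {1,3,6}. Points covered: [0, 1, 2, 3, 4, 5, 6, 7, 8].
  Class 3 (3 blocks): {2,4,6}; {0,3,7}; {1,5,8}. Points covered: [0, 1, 2, 3, 4, 5, 6, 7, 8].
  Class 4 (3 blocks): {5,6,7}; {3,4,8}; {0,1,2}. Points covered: [0, 1, 2, 3, 4, 5, 6, 7, 8].
All classes full (size 3)? YES. All classes cover every point? YES.
Resolvable? YES.

YES


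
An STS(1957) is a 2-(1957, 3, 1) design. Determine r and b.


An STS(v) is a 2-(v, 3, 1) BIBD: block size k = 3, λ = 1.
Replication: r(k − 1) = λ(v − 1) ⇒ r·2 = 1957 − 1 = 1956 ⇒ r = 978.
Block count: b = v(v − 1)/6 = 1957·1956/6 = 3827892/6 = 637982.

r = 978, b = 637982.


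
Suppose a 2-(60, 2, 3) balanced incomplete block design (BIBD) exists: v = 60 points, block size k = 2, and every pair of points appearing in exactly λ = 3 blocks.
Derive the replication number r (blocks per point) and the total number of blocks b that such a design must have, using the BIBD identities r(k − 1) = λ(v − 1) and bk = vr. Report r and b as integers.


Any 2-(v, k, λ) BIBD satisfies two necessary conditions:
  (i)  Each point sits in r blocks, and counting incidences through any fixed point gives r(k − 1) = λ(v − 1), so r = λ(v − 1)/(k − 1).
  (ii) Total incidences bk = vr, so b = vr/k.
Step 1: r = λ(v − 1)/(k − 1) = 3·(60 − 1)/(2 − 1) = 3·59/1 = 177/1 = 177.
Step 2: b = vr/k = 60·177/2 = 10620/2 = 5310.
Check integrality: r = 177 ∈ Z ✓, b = 5310 ∈ Z ✓.
(These identities are necessary conditions: they determine r and b for any design with these parameters, but do not by themselves prove that one exists.)

r = 177, b = 5310.


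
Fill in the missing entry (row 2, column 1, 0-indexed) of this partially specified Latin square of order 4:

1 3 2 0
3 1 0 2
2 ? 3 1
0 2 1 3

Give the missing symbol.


Row 2 contains symbols [1, 2, 3] — missing [0].
Column 1 contains symbols [1, 2, 3] — missing [0].
The missing symbol must appear in both missing sets; intersection = [0].
Therefore the hidden value is 0.

Missing value = 0.


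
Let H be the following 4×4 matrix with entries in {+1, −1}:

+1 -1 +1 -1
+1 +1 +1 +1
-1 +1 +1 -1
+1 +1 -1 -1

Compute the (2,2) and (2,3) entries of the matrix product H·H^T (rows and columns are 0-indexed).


Row 2 of H: [-1, 1, 1, -1].
Row 3 of H: [1, 1, -1, -1].
(H·H^T)[2][2] = Σ_j H[2][j]·H[2][j] = (-1)² + (1)² + (1)² + (-1)² = 1 + 1 + 1 + 1 = 4.
(H·H^T)[2][3] = Σ_j H[2][j]·H[3][j] = (-1)·(1) + (1)·(1) + (1)·(-1) + (-1)·(-1) = -1 + 1 + -1 + 1 = 0.
So rows 2 and 3 are orthogonal; the diagonal entry equals n = 4.

(2,2) entry = 4; (2,3) entry = 0.


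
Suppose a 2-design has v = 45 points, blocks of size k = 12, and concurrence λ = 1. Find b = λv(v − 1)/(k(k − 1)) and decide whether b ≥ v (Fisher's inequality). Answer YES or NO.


b = λv(v − 1)/(k(k − 1)) = 1·45·44/(12·11) = 1980/132 = 15.
Compare with v = 45: b < v, so Fisher's inequality fails.

NO


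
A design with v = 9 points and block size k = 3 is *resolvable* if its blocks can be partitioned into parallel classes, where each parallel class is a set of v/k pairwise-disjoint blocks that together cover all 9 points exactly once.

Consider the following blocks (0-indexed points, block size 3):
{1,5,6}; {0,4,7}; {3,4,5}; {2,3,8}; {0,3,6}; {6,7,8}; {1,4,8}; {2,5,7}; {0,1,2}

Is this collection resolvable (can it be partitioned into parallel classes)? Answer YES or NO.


v = 9, block size k = 3, number of blocks = 9.
For resolvability, blocks must partition into parallel classes of size v/k = 3.
Total blocks must therefore be a multiple of 3: 9 = 3·3 + 0 ⇒ divisible ✓.
Greedy packing gives 3 candidate class(es). Each should be a full parallel class (size 3, covers all 9 points).
  Class 1 (3 blocks): {1,5,6}; {0,4,7}; {2,3,8}. Points covered: [0, 1, 2, 3, 4, 5, 6, 7, 8].
  Class 2 (3 blocks): {3,4,5}; {6,7,8}; {0,1,2}. Points covered: [0, 1, 2, 3, 4, 5, 6, 7, 8].
  Class 3 (3 blocks): {0,3,6}; {1,4,8}; {2,5,7}. Points covered: [0, 1, 2, 3, 4, 5, 6, 7, 8].
All classes full (size 3)? YES. All classes cover every point? YES.
Resolvable? YES.

YES


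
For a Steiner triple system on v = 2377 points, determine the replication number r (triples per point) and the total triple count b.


An STS(v) is a 2-(v, 3, 1) BIBD: block size k = 3, λ = 1.
Replication: r(k − 1) = λ(v − 1) ⇒ r·2 = 2377 − 1 = 2376 ⇒ r = 1188.
Block count: b = v(v − 1)/6 = 2377·2376/6 = 5647752/6 = 941292.
(Check via bk = vr: 941292·3 = 2823876 = 2377·1188 = 2823876 ✓.)

r = 1188, b = 941292.


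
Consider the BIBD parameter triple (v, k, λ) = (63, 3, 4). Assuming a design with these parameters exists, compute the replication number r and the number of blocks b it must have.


Any 2-(v, k, λ) BIBD satisfies two necessary conditions:
  (i)  Each point sits in r blocks, and counting incidences through any fixed point gives r(k − 1) = λ(v − 1), so r = λ(v − 1)/(k − 1).
  (ii) Total incidences bk = vr, so b = vr/k.
Step 1: r = λ(v − 1)/(k − 1) = 4·(63 − 1)/(3 − 1) = 4·62/2 = 248/2 = 124.
Step 2: b = vr/k = 63·124/3 = 7812/3 = 2604.
Check integrality: r = 124 ∈ Z ✓, b = 2604 ∈ Z ✓.
(These identities are necessary conditions: they determine r and b for any design with these parameters, but do not by themselves prove that one exists.)

r = 124, b = 2604.


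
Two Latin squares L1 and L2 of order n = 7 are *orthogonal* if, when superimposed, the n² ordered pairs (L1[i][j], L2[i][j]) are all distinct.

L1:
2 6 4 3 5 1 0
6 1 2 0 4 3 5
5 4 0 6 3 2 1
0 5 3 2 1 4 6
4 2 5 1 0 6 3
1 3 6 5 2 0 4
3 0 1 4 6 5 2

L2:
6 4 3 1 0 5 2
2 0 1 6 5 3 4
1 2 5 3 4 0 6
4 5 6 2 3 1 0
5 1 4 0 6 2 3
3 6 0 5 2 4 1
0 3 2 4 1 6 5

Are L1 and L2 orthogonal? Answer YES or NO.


Form the n² = 49 superimposed pairs (L1[i][j], L2[i][j]), row by row (rows and columns indexed from 0):
row 0: (2,6) (6,4) (4,3) (3,1) (5,0) (1,5) (0,2)
row 1: (6,2) (1,0) (2,1) (0,6) (4,5) (3,3) (5,4)
row 2: (5,1) (4,2) (0,5) (6,3) (3,4) (2,0) (1,6)
row 3: (0,4) (5,5) (3,6) (2,2) (1,3) (4,1) (6,0)
row 4: (4,5) (2,1) (5,4) (1,0) (0,6) (6,2) (3,3)
row 5: (1,3) (3,6) (6,0) (5,5) (2,2) (0,4) (4,1)
row 6: (3,0) (0,3) (1,2) (4,4) (6,1) (5,6) (2,5)
Orthogonality requires all 49 pairs distinct.
But the pair (4,5) repeats: cell (1,4) has L1 = 4, L2 = 5, and cell (4,0) has L1 = 4, L2 = 5.
A repeated pair means some other pair never occurs (only 35 distinct pairs out of 49), so the squares are not orthogonal.
Conclusion: NO.

NO


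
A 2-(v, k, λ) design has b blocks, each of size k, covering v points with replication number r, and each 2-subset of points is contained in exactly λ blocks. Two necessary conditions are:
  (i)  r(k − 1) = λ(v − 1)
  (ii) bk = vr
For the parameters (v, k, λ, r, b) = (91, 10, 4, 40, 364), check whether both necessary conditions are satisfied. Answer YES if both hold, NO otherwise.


Condition (i): r(k − 1) = 40·9 = 360; λ(v − 1) = 4·90 = 360. Match? YES.
Condition (ii): bk = 364·10 = 3640; vr = 91·40 = 3640. Match? YES.
Both conditions hold? YES.

YES


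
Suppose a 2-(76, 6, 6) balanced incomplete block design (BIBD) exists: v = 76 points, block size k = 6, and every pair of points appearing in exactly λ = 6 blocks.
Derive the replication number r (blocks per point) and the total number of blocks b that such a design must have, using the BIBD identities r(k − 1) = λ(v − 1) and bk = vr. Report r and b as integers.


Any 2-(v, k, λ) BIBD satisfies two necessary conditions:
  (i)  Each point sits in r blocks, and counting incidences through any fixed point gives r(k − 1) = λ(v − 1), so r = λ(v − 1)/(k − 1).
  (ii) Total incidences bk = vr, so b = vr/k.
Step 1: r = λ(v − 1)/(k − 1) = 6·(76 − 1)/(6 − 1) = 6·75/5 = 450/5 = 90.
Step 2: b = vr/k = 76·90/6 = 6840/6 = 1140.
Check integrality: r = 90 ∈ Z ✓, b = 1140 ∈ Z ✓.
(These identities are necessary conditions: they determine r and b for any design with these parameters, but do not by themselves prove that one exists.)

r = 90, b = 1140.


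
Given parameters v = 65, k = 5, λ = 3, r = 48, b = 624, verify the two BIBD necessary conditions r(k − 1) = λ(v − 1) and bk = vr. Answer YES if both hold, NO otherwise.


Condition (i): r(k − 1) = 48·4 = 192; λ(v − 1) = 3·64 = 192. Match? YES.
Condition (ii): bk = 624·5 = 3120; vr = 65·48 = 3120. Match? YES.
Both conditions hold? YES.

YES


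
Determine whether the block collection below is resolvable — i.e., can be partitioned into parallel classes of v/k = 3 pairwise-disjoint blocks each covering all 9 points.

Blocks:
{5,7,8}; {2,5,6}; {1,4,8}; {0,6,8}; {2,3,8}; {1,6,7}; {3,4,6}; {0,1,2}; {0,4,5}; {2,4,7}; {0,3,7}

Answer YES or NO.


v = 9, block size k = 3, number of blocks = 11.
For resolvability, blocks must partition into parallel classes of size v/k = 3.
Total blocks must therefore be a multiple of 3: 11 = 3·3 + 2 ⇒ not divisible ✗.
Resolvable? NO.

NO


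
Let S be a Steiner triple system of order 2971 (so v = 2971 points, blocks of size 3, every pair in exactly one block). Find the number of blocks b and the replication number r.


An STS(v) is a 2-(v, 3, 1) BIBD: block size k = 3, λ = 1.
Replication: r(k − 1) = λ(v − 1) ⇒ r·2 = 2971 − 1 = 2970 ⇒ r = 1485.
Block count: bk = vr ⇒ b·3 = 2971·1485 = 4411935 ⇒ b = 1470645.
(Check via b = v(v − 1)/6 = 2971·2970/6 = 8823870/6 = 1470645.)

r = 1485, b = 1470645.


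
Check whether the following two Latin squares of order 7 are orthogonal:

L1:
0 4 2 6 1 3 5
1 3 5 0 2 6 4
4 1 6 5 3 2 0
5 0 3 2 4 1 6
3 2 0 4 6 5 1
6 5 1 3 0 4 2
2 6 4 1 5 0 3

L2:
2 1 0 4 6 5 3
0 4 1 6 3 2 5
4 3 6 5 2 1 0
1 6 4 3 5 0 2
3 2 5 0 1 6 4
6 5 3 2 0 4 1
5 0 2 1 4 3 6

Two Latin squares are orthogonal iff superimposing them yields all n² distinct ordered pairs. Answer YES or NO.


Form the n² = 49 superimposed pairs (L1[i][j], L2[i][j]), row by row (rows and columns indexed from 0):
row 0: (0,2) (4,1) (2,0) (6,4) (1,6) (3,5) (5,3)
row 1: (1,0) (3,4) (5,1) (0,6) (2,3) (6,2) (4,5)
row 2: (4,4) (1,3) (6,6) (5,5) (3,2) (2,1) (0,0)
row 3: (5,1) (0,6) (3,4) (2,3) (4,5) (1,0) (6,2)
row 4: (3,3) (2,2) (0,5) (4,0) (6,1) (5,6) (1,4)
row 5: (6,6) (5,5) (1,3) (3,2) (0,0) (4,4) (2,1)
row 6: (2,5) (6,0) (4,2) (1,1) (5,4) (0,3) (3,6)
Orthogonality requires all 49 pairs distinct.
But the pair (5,1) repeats: cell (1,2) has L1 = 5, L2 = 1, and cell (3,0) has L1 = 5, L2 = 1.
A repeated pair means some other pair never occurs (only 35 distinct pairs out of 49), so the squares are not orthogonal.
Conclusion: NO.

NO


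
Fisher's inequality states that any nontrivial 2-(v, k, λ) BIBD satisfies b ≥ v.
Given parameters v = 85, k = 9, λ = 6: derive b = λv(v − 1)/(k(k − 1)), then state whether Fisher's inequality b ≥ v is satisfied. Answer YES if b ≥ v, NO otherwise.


b = λv(v − 1)/(k(k − 1)) = 6·85·84/(9·8) = 42840/72 = 595.
Compare with v = 85: b ≥ v, so Fisher's inequality holds.

YES


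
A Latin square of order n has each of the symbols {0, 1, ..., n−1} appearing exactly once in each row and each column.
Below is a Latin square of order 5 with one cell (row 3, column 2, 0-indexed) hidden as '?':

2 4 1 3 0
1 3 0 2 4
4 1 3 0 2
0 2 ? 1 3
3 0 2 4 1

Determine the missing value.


Row 3 contains symbols [0, 1, 2, 3] — missing [4].
Column 2 contains symbols [0, 1, 2, 3] — missing [4].
The missing symbol must appear in both missing sets; intersection = [4].
Therefore the hidden value is 4.

Missing value = 4.


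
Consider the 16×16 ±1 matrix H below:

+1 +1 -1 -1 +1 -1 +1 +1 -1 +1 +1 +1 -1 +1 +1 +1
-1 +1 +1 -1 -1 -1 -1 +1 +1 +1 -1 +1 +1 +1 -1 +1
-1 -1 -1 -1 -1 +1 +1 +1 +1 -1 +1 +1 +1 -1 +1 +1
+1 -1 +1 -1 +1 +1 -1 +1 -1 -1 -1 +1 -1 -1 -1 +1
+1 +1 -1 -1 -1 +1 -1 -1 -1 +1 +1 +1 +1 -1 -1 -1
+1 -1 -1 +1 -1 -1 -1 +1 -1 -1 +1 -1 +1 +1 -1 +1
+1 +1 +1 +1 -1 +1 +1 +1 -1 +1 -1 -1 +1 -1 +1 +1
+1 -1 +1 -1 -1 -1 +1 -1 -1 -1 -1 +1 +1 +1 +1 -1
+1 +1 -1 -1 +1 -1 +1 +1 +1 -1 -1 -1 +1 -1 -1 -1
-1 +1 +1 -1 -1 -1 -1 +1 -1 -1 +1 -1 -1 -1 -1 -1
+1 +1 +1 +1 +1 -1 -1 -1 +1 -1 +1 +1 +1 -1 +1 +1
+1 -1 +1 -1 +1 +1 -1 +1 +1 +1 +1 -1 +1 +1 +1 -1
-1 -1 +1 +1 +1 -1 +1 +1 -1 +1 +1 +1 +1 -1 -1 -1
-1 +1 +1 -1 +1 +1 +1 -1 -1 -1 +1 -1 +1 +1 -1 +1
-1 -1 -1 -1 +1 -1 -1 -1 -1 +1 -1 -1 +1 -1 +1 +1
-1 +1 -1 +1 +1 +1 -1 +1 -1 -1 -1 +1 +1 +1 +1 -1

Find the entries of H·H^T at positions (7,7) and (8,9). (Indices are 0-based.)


Row 7 of H: [1, -1, 1, -1, -1, -1, 1, -1, -1, -1, -1, 1, 1, 1, 1, -1].
Row 8 of H: [1, 1, -1, -1, 1, -1, 1, 1, 1, -1, -1, -1, 1, -1, -1, -1].
Row 9 of H: [-1, 1, 1, -1, -1, -1, -1, 1, -1, -1, 1, -1, -1, -1, -1, -1].
(H·H^T)[7][7] = Σ_j H[7][j]·H[7][j] = (1)² + (-1)² + (1)² + (-1)² + (-1)² + (-1)² + (1)² + (-1)² + (-1)² + (-1)² + (-1)² + (1)² + (1)² + (1)² + (1)² + (-1)² = 1 + 1 + 1 + 1 + 1 + 1 + 1 + 1 + 1 + 1 + 1 + 1 + 1 + 1 + 1 + 1 = 16.
(H·H^T)[8][9] = Σ_j H[8][j]·H[9][j] = (1)·(-1) + (1)·(1) + (-1)·(1) + (-1)·(-1) + (1)·(-1) + (-1)·(-1) + (1)·(-1) + (1)·(1) + (1)·(-1) + (-1)·(-1) + (-1)·(1) + (-1)·(-1) + (1)·(-1) + (-1)·(-1) + (-1)·(-1) + (-1)·(-1) = -1 + 1 + -1 + 1 + -1 + 1 + -1 + 1 + -1 + 1 + -1 + 1 + -1 + 1 + 1 + 1 = 2.
Rows 8 and 9 are not orthogonal (dot product = 2 ≠ 0), so H is not a Hadamard matrix.

(7,7) entry = 16; (8,9) entry = 2.


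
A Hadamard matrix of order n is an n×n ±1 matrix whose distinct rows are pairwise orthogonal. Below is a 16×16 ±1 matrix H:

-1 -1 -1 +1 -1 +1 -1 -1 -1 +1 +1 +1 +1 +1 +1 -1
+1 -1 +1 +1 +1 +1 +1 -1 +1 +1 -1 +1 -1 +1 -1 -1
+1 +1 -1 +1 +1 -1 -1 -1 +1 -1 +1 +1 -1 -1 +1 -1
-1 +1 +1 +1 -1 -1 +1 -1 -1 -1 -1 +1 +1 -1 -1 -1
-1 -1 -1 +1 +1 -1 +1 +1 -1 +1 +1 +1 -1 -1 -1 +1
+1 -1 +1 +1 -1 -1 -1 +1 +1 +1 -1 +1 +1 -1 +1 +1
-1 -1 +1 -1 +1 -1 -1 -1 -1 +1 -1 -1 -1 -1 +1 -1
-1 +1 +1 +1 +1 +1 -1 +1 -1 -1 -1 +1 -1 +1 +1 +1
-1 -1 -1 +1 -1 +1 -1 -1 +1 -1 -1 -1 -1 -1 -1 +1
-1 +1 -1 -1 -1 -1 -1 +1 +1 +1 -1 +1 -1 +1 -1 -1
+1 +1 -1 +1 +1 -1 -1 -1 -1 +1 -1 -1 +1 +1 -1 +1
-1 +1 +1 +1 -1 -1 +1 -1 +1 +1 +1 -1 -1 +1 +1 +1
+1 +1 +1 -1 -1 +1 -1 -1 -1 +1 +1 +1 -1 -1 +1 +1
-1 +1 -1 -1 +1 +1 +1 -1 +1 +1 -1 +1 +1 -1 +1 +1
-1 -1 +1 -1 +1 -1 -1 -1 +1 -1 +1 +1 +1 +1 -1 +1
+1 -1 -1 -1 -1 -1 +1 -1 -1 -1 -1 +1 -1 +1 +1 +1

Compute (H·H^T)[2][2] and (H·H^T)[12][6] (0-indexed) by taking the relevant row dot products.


Row 2 of H: [1, 1, -1, 1, 1, -1, -1, -1, 1, -1, 1, 1, -1, -1, 1, -1].
Row 6 of H: [-1, -1, 1, -1, 1, -1, -1, -1, -1, 1, -1, -1, -1, -1, 1, -1].
Row 12 of H: [1, 1, 1, -1, -1, 1, -1, -1, -1, 1, 1, 1, -1, -1, 1, 1].
(H·H^T)[2][2] = Σ_j H[2][j]·H[2][j] = (1)² + (1)² + (-1)² + (1)² + (1)² + (-1)² + (-1)² + (-1)² + (1)² + (-1)² + (1)² + (1)² + (-1)² + (-1)² + (1)² + (-1)² = 1 + 1 + 1 + 1 + 1 + 1 + 1 + 1 + 1 + 1 + 1 + 1 + 1 + 1 + 1 + 1 = 16.
(H·H^T)[12][6] = Σ_j H[12][j]·H[6][j] = (1)·(-1) + (1)·(-1) + (1)·(1) + (-1)·(-1) + (-1)·(1) + (1)·(-1) + (-1)·(-1) + (-1)·(-1) + (-1)·(-1) + (1)·(1) + (1)·(-1) + (1)·(-1) + (-1)·(-1) + (-1)·(-1) + (1)·(1) + (1)·(-1) = -1 + -1 + 1 + 1 + -1 + -1 + 1 + 1 + 1 + 1 + -1 + -1 + 1 + 1 + 1 + -1 = 2.
Rows 12 and 6 are not orthogonal (dot product = 2 ≠ 0), so H is not a Hadamard matrix.

(2,2) entry = 16; (12,6) entry = 2.


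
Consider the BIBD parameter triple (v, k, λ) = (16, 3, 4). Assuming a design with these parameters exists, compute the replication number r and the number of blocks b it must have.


Any 2-(v, k, λ) BIBD satisfies two necessary conditions:
  (i)  Each point sits in r blocks, and counting incidences through any fixed point gives r(k − 1) = λ(v − 1), so r = λ(v − 1)/(k − 1).
  (ii) Total incidences bk = vr, so b = vr/k.
Step 1: r = λ(v − 1)/(k − 1) = 4·(16 − 1)/(3 − 1) = 4·15/2 = 60/2 = 30.
Step 2: b = vr/k = 16·30/3 = 480/3 = 160.
Check integrality: r = 30 ∈ Z ✓, b = 160 ∈ Z ✓.
(These identities are necessary conditions: they determine r and b for any design with these parameters, but do not by themselves prove that one exists.)

r = 30, b = 160.


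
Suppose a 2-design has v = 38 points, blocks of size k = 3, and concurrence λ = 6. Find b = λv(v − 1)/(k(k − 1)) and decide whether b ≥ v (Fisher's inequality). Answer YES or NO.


r = λ(v − 1)/(k − 1) = 6·37/2 = 111.
b = vr/k = 38·111/3 = 1406.
Fisher's inequality: b ≥ v ⇔ 1406 ≥ 38? YES.

YES


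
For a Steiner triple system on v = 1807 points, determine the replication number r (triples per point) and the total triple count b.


An STS(v) is a 2-(v, 3, 1) BIBD: block size k = 3, λ = 1.
Replication: r(k − 1) = λ(v − 1) ⇒ r·2 = 1807 − 1 = 1806 ⇒ r = 903.
Block count: b = v(v − 1)/6 = 1807·1806/6 = 3263442/6 = 543907.
(Check via bk = vr: 543907·3 = 1631721 = 1807·903 = 1631721 ✓.)

r = 903, b = 543907.


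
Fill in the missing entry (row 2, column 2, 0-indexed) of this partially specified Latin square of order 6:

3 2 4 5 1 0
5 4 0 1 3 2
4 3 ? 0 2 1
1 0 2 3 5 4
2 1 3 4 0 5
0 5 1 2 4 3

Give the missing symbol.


Row 2 contains symbols [0, 1, 2, 3, 4] — missing [5].
Column 2 contains symbols [0, 1, 2, 3, 4] — missing [5].
The missing symbol must appear in both missing sets; intersection = [5].
Therefore the hidden value is 5.

Missing value = 5.


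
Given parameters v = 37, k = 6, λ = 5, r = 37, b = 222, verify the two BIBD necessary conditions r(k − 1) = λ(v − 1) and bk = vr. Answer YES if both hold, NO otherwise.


Condition (i): r(k − 1) = 37·5 = 185; λ(v − 1) = 5·36 = 180. Match? NO.
Condition (ii): bk = 222·6 = 1332; vr = 37·37 = 1369. Match? NO.
Both conditions hold? NO.

NO


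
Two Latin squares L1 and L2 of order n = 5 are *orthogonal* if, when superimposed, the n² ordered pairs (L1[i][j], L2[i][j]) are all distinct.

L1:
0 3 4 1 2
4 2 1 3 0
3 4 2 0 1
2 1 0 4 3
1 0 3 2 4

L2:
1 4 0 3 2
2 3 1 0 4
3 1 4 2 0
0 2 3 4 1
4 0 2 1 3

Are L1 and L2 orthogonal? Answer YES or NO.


Form the n² = 25 superimposed pairs (L1[i][j], L2[i][j]), row by row (rows and columns indexed from 0):
row 0: (0,1) (3,4) (4,0) (1,3) (2,2)
row 1: (4,2) (2,3) (1,1) (3,0) (0,4)
row 2: (3,3) (4,1) (2,4) (0,2) (1,0)
row 3: (2,0) (1,2) (0,3) (4,4) (3,1)
row 4: (1,4) (0,0) (3,2) (2,1) (4,3)
Orthogonality requires all 25 pairs distinct.
Check by first coordinate: for each symbol s of L1, list the L2 entries in the n cells where L1 = s; they must all differ.
  L1 = 0: L2 entries (in reading order) 1, 4, 2, 3, 0 — all 5 distinct ✓
  L1 = 1: L2 entries (in reading order) 3, 1, 0, 2, 4 — all 5 distinct ✓
  L1 = 2: L2 entries (in reading order) 2, 3, 4, 0, 1 — all 5 distinct ✓
  L1 = 3: L2 entries (in reading order) 4, 0, 3, 1, 2 — all 5 distinct ✓
  L1 = 4: L2 entries (in reading order) 0, 2, 1, 4, 3 — all 5 distinct ✓
Every symbol of L1 meets every symbol of L2 exactly once, so all 25 pairs are distinct (25 of 25).
Conclusion: YES.

YES


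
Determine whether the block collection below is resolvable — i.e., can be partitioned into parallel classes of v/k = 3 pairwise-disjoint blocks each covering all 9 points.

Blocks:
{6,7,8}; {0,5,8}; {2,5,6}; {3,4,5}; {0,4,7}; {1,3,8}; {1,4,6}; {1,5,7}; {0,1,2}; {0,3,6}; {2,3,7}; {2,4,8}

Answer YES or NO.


v = 9, block size k = 3, number of blocks = 12.
For resolvability, blocks must partition into parallel classes of size v/k = 3.
Total blocks must therefore be a multiple of 3: 12 = 3·4 + 0 ⇒ divisible ✓.
Greedy packing gives 4 candidate class(es). Each should be a full parallel class (size 3, covers all 9 points).
  Class 1 (3 blocks): {6,7,8}; {3,4,5}; {0,1,2}. Points covered: [0, 1, 2, 3, 4, 5, 6, 7, 8].
  Class 2 (3 blocks): {0,5,8}; {1,4,6}; {2,3,7}. Points covered: [0, 1, 2, 3, 4, 5, 6, 7, 8].
  Class 3 (3 blocks): {2,5,6}; {0,4,7}; {1,3,8}. Points covered: [0, 1, 2, 3, 4, 5, 6, 7, 8].
  Class 4 (3 blocks): {1,5,7}; {0,3,6}; {2,4,8}. Points covered: [0, 1, 2, 3, 4, 5, 6, 7, 8].
All classes full (size 3)? YES. All classes cover every point? YES.
Resolvable? YES.

YES
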